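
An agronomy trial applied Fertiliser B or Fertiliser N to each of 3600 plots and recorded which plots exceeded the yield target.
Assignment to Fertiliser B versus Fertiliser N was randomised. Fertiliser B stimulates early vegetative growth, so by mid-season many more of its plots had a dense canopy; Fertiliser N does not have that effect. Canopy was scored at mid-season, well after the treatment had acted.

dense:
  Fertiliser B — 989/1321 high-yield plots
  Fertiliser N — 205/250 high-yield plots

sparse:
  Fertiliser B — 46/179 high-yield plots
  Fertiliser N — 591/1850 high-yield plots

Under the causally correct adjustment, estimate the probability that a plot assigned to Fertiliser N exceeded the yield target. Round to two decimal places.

The mid-season canopy-specific comparison favours Fertiliser N throughout, but the pooled figures favour Fertiliser B. The question is whether to condition on mid-season canopy.
Mid-season canopy lies on the pathway fertiliser → mid-season canopy → outcome, so adjusting for it blocks the indirect effect. For the total causal effect of fertiliser, use the unadjusted pooled rates.
So P(outcome | do(Fertiliser N)) is just the pooled rate for Fertiliser N: 796/2100 = 0.379.

0.38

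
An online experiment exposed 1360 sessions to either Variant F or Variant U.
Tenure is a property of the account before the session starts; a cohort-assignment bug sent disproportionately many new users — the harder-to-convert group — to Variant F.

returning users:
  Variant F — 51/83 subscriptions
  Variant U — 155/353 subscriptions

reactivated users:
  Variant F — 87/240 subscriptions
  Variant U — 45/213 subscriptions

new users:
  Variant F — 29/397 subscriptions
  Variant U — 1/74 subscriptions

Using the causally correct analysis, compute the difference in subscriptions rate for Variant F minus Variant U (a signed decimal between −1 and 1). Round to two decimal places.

+0.13

The user tenure-specific comparison favours Variant F throughout, but the pooled figures favour Variant U. The question is whether to condition on user tenure.
User tenure is set before the variant has any effect — it is not caused by the variant — and it independently drives the outcome. That makes it a confounder, so the causal comparison is within user tenure levels.
Adjusting over the population distribution of user tenure: 0.321·(0.614−0.439) + 0.333·(0.362−0.211) + 0.346·(0.073−0.014) = +0.127.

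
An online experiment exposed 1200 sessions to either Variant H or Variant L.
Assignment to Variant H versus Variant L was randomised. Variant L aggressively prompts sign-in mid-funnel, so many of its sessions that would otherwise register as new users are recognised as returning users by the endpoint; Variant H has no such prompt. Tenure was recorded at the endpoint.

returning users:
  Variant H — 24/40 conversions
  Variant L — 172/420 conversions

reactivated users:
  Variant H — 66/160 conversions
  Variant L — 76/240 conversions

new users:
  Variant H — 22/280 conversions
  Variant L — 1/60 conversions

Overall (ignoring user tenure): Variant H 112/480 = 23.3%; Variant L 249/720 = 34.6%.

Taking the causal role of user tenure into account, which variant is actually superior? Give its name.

Variant L

User tenure is downstream of the variant. One should not condition on a consequence of treatment, so the overall rates are the right comparison.
Pooled: Variant H 23.3% vs Variant L 34.6%; Variant L is higher overall.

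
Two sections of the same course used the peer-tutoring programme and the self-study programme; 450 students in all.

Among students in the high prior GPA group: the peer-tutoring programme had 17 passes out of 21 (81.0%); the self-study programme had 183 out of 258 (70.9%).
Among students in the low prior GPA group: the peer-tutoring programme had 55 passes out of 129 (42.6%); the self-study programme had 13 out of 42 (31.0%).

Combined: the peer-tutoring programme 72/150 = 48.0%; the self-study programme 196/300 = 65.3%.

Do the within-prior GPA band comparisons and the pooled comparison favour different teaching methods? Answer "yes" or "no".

Within each prior GPA band level (high prior GPA 81.0% vs 70.9%; low prior GPA 42.6% vs 31.0%), the peer-tutoring programme has the higher rate every time. Pooled: 48.0% vs 65.3% — the self-study programme has the higher rate overall. The two comparisons disagree.

yes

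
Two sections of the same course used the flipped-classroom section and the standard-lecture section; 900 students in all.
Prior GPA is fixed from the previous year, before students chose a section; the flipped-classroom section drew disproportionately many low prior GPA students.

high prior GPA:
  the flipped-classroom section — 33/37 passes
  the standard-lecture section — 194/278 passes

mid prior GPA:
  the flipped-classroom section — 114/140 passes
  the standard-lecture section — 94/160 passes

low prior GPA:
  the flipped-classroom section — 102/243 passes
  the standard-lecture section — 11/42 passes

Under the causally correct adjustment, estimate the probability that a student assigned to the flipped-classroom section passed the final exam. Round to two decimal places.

0.72

The stratified and pooled comparisons disagree (the flipped-classroom section wins within each prior GPA band; the standard-lecture section wins overall), so the answer turns on the causal role of prior GPA band.
The imbalance in prior GPA band arose from how students were allocated, not from anything the teaching method did; and prior GPA band independently affects the outcome. The pooled gap is confounded — condition on prior GPA band.
Standardising the flipped-classroom section to the population prior GPA band mix: 0.350·33/37 + 0.333·114/140 + 0.317·102/243 = 0.717.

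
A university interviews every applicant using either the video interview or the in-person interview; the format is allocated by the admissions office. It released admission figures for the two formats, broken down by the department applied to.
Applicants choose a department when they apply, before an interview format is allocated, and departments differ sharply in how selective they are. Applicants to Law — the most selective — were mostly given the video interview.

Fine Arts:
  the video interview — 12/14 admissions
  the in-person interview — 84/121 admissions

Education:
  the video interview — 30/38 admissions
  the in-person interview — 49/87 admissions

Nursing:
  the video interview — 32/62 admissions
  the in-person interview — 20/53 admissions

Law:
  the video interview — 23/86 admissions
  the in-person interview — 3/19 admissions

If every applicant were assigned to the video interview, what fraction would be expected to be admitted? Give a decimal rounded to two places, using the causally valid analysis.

The department-specific comparison favours the video interview throughout, but the pooled figures favour the in-person interview. The question is whether to condition on department.
Department satisfies the back-door criterion: it is not a descendant of the interview format, and it blocks the spurious path from interview format to outcome. Adjusting for it (i.e., using the within-department rates) gives the causal effect.
Standardising the video interview to the population department mix: 0.281·12/14 + 0.260·30/38 + 0.240·32/62 + 0.219·23/86 = 0.629.

0.63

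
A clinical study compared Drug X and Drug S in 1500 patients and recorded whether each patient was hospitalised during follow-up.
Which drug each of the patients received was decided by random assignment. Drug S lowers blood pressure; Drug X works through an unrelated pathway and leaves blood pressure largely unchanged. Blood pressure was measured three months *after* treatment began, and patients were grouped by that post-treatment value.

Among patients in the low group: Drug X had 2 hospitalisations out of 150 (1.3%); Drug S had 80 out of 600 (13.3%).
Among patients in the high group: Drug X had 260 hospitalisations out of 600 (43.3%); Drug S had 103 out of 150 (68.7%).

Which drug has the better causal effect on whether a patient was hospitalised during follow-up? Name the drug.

Drug S

Blood pressure lies on the pathway drug → blood pressure → outcome, so adjusting for it blocks the indirect effect. For the total causal effect of drug, use the unadjusted pooled rates.
Pooled: Drug X 34.9% vs Drug S 24.4%; Drug S is lower overall.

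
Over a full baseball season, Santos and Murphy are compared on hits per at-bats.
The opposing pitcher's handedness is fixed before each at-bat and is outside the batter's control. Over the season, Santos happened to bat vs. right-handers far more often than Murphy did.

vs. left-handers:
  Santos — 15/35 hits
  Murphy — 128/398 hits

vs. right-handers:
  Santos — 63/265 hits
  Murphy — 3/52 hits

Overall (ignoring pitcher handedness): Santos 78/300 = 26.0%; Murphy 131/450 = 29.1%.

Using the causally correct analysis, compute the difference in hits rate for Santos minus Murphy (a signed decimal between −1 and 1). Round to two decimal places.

Within every pitcher handedness level Santos has the higher rate, yet pooled Murphy does — Simpson's reversal.
Pitcher handedness is set before the player has any effect — it is not caused by the player — and it independently drives the outcome. That makes it a confounder, so the causal comparison is within pitcher handedness levels.
Adjusting over the population distribution of pitcher handedness: 0.577·(0.429−0.322) + 0.423·(0.238−0.058) = +0.138.

+0.14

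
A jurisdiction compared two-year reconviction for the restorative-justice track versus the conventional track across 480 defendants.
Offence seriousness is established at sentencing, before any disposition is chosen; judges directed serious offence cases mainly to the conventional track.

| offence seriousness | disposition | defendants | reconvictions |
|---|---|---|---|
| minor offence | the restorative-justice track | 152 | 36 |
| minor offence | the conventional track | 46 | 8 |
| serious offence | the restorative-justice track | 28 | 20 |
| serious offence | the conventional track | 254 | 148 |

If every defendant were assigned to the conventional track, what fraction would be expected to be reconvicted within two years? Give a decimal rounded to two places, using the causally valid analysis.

0.41

the conventional track is lower inside every offence seriousness stratum but the restorative-justice track is lower in aggregate. Whether to stratify depends on how offence seriousness relates to the disposition.
Here offence seriousness is a common cause — it drives both which disposition a case falls under and the outcome. The crude comparison mixes populations; the stratum-specific rates are the causally relevant ones.
Standardising the conventional track to the population offence seriousness mix: 0.412·8/46 + 0.588·148/254 = 0.414.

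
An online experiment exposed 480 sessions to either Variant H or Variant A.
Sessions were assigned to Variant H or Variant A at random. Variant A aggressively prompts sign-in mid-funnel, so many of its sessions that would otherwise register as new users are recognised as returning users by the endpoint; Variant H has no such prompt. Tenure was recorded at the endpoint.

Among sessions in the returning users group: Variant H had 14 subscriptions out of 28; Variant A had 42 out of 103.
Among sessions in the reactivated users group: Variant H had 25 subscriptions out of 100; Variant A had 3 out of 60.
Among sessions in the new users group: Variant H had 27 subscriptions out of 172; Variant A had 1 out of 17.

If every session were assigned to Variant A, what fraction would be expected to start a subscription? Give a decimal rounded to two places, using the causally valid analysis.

0.26

Within every user tenure level Variant H has the higher rate, yet pooled Variant A does — Simpson's reversal.
Stratifying would compare variants among sessions the variants themselves sorted into user tenure groups — a form of selection on an intermediate. The unconditioned pooled rates give the total causal effect.
So P(outcome | do(Variant A)) is just the pooled rate for Variant A: 46/180 = 0.256.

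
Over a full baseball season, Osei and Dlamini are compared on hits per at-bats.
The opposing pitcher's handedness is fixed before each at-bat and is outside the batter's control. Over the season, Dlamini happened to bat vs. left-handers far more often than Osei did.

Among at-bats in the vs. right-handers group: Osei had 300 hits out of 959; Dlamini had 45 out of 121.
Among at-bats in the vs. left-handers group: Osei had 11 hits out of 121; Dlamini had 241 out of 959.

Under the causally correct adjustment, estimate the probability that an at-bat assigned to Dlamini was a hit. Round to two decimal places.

0.31

Here pitcher handedness is a common cause — it drives both which player a case falls under and the outcome. The crude comparison mixes populations; the stratum-specific rates are the causally relevant ones.
Standardising Dlamini to the population pitcher handedness mix: 0.500·45/121 + 0.500·241/959 = 0.312.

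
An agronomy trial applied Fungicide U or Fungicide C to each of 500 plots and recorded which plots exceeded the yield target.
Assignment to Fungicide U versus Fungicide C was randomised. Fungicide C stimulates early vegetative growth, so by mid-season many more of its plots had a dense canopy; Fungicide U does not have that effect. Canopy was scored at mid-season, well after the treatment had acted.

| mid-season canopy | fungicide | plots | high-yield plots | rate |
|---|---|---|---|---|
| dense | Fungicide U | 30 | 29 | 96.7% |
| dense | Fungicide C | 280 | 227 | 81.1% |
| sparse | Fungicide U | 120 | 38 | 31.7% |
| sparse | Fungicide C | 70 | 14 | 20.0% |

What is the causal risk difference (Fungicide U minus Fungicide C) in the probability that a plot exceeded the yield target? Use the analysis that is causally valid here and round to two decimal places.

The stratified and pooled comparisons disagree (Fungicide U wins within each mid-season canopy; Fungicide C wins overall), so the answer turns on the causal role of mid-season canopy.
Because the fungicide influences mid-season canopy, mid-season canopy is a post-treatment mediator, not a confounder. Stratifying on it would bias the estimate; the causal effect is the crude pooled difference.
The causal difference is the pooled difference: 0.447 − 0.689 = -0.242.

-0.24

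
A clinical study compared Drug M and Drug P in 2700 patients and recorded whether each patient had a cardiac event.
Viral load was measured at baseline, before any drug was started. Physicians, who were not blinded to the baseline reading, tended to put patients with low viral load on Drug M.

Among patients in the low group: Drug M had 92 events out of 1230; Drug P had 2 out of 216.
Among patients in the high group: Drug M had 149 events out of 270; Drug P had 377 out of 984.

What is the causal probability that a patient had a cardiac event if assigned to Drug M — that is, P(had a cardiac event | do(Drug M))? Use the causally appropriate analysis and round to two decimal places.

0.30

The viral load-specific comparison favours Drug P throughout, but the pooled figures favour Drug M. The question is whether to condition on viral load.
Viral load differs across drugs for reasons unrelated to any effect of the drug itself, and it separately predicts the outcome — a classic confounder. We must compare within viral load levels.
Standardising Drug M to the population viral load mix: 0.536·92/1230 + 0.464·149/270 = 0.296.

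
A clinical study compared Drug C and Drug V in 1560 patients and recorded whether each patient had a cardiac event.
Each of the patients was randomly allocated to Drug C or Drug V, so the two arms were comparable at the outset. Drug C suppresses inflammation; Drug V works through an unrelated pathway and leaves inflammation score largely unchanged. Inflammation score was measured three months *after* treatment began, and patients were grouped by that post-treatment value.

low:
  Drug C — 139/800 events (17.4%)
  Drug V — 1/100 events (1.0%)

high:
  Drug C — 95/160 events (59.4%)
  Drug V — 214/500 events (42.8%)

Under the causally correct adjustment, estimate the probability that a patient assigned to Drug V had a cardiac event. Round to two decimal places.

0.36

Because the drug influences inflammation score, inflammation score is a post-treatment mediator, not a confounder. Stratifying on it would bias the estimate; the causal effect is the crude pooled difference.
So P(outcome | do(Drug V)) is just the pooled rate for Drug V: 215/600 = 0.358.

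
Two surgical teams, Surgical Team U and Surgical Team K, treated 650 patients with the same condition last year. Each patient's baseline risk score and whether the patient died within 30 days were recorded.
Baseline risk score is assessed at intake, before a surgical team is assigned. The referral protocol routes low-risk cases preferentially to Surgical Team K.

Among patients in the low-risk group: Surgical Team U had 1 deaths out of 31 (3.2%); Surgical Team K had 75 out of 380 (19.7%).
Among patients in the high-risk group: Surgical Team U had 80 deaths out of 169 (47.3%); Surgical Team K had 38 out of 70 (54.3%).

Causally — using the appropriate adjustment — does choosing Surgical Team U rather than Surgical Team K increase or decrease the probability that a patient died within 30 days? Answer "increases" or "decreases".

Here baseline risk score is a common cause — it drives both which surgical team a case falls under and the outcome. The crude comparison mixes populations; the stratum-specific rates are the causally relevant ones.
Within each level — low-risk: 3.2% vs 19.7%; high-risk: 47.3% vs 54.3% — Surgical Team U is lower every time.

decreases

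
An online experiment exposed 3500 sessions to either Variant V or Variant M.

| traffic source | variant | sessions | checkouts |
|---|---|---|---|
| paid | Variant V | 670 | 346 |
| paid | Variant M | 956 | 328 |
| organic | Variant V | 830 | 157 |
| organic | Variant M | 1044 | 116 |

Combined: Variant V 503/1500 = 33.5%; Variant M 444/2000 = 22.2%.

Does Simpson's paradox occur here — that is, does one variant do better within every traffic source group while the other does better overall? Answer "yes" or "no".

no

Within each traffic source level (paid 51.6% vs 34.3%; organic 18.9% vs 11.1%), Variant V has the higher rate every time. Pooled: 33.5% vs 22.2% — Variant V has the higher rate overall. They agree.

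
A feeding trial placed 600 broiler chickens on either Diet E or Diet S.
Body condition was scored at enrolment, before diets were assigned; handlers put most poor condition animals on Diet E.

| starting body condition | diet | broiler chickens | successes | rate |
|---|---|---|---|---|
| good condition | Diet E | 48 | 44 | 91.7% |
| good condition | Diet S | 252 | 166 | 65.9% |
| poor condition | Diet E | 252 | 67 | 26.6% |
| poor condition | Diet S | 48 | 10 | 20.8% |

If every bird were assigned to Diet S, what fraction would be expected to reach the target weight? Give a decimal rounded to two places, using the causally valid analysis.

0.43

Diet E is higher inside every starting body condition stratum but Diet S is higher in aggregate. Whether to stratify depends on how starting body condition relates to the diet.
Starting body condition differs across diets for reasons unrelated to any effect of the diet itself, and it separately predicts the outcome — a classic confounder. We must compare within starting body condition levels.
Standardising Diet S to the population starting body condition mix: 0.500·166/252 + 0.500·10/48 = 0.434.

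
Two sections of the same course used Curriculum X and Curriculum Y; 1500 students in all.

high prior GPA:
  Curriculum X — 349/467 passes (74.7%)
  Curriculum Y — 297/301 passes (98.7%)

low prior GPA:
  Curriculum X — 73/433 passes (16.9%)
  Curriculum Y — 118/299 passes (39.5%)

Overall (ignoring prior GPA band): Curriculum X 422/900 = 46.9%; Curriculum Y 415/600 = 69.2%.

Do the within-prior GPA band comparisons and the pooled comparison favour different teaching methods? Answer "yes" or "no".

no

Within each prior GPA band level (high prior GPA 74.7% vs 98.7%; low prior GPA 16.9% vs 39.5%), Curriculum Y has the higher rate every time. Pooled: 46.9% vs 69.2% — Curriculum Y has the higher rate overall. They agree.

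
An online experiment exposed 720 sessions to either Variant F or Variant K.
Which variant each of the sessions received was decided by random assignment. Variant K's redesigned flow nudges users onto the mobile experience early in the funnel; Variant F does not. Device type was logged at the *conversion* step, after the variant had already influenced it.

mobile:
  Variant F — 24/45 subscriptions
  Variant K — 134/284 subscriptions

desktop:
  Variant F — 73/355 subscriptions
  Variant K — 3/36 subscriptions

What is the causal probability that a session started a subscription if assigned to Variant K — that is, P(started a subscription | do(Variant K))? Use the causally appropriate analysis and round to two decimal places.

0.43

The device type-specific comparison favours Variant F throughout, but the pooled figures favour Variant K. The question is whether to condition on device type.
Because the variant influences device type, device type is a post-treatment mediator, not a confounder. Stratifying on it would bias the estimate; the causal effect is the crude pooled difference.
So P(outcome | do(Variant K)) is just the pooled rate for Variant K: 137/320 = 0.428.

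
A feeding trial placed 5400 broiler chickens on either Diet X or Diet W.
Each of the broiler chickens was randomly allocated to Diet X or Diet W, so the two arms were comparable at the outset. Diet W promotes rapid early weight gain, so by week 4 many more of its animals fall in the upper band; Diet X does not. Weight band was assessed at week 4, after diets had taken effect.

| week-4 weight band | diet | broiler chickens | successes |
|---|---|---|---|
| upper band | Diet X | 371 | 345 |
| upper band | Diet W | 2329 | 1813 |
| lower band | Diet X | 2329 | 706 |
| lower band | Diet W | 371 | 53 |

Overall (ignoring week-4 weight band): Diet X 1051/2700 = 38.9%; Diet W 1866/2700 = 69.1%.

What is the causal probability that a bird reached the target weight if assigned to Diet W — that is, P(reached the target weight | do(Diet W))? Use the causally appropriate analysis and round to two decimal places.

0.69

Diet X is higher inside every week-4 weight band stratum but Diet W is higher in aggregate. Whether to stratify depends on how week-4 weight band relates to the diet.
The distribution of week-4 weight band is itself part of what the diet does — it is an intermediate outcome. Holding it fixed would remove that part of the effect; the total effect is the pooled difference.
So P(outcome | do(Diet W)) is just the pooled rate for Diet W: 1866/2700 = 0.691.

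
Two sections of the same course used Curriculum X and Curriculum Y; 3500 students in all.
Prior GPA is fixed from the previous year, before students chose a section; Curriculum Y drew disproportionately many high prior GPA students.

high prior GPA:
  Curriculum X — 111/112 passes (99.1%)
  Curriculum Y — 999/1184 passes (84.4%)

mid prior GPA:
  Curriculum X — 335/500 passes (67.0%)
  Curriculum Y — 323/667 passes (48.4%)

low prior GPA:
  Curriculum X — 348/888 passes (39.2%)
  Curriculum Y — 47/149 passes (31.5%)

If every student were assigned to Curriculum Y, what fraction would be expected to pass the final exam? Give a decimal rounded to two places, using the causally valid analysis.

0.57

Curriculum X is higher inside every prior GPA band stratum but Curriculum Y is higher in aggregate. Whether to stratify depends on how prior GPA band relates to the teaching method.
Nothing the teaching method does changes prior GPA band; the imbalance is an allocation artefact. With prior GPA band also predicting the outcome, the pooled figure is confounded, and the within-stratum comparison is the causal one.
Standardising Curriculum Y to the population prior GPA band mix: 0.370·999/1184 + 0.333·323/667 + 0.296·47/149 = 0.567.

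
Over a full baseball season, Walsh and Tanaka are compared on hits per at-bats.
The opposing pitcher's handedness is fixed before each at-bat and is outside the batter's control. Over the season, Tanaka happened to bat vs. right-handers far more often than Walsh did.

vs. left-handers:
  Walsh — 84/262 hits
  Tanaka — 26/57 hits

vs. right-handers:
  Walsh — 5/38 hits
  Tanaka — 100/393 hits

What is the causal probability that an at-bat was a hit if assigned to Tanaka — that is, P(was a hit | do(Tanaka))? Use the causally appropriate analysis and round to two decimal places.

0.34

Within every pitcher handedness level Tanaka has the higher rate, yet pooled Walsh does — Simpson's reversal.
Pitcher handedness is set before the player has any effect — it is not caused by the player — and it independently drives the outcome. That makes it a confounder, so the causal comparison is within pitcher handedness levels.
Standardising Tanaka to the population pitcher handedness mix: 0.425·26/57 + 0.575·100/393 = 0.340.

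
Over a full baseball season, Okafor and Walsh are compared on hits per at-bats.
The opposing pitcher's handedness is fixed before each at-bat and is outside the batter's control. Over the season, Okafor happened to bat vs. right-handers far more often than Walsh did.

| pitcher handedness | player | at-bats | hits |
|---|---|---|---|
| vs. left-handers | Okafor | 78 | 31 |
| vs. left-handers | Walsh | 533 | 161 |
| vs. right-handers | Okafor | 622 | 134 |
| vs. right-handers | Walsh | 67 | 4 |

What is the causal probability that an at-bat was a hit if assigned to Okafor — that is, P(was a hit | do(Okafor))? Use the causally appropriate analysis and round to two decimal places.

Pitcher handedness differs across players for reasons unrelated to any effect of the player itself, and it separately predicts the outcome — a classic confounder. We must compare within pitcher handedness levels.
Standardising Okafor to the population pitcher handedness mix: 0.470·31/78 + 0.530·134/622 = 0.301.

0.30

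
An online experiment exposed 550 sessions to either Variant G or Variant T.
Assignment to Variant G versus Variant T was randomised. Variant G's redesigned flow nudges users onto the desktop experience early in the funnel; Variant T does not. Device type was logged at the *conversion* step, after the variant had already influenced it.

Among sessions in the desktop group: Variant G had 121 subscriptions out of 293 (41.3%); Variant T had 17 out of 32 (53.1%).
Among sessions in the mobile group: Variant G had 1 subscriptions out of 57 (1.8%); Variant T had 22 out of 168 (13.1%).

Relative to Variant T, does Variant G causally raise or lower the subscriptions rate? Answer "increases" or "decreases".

increases

The stratified and pooled comparisons disagree (Variant T wins within each device type; Variant G wins overall), so the answer turns on the causal role of device type.
Device type here is a post-treatment variable shaped by the variant; conditioning on it would introduce bias rather than remove it. The overall comparison is the causal one.
Pooled: Variant G 34.9% vs Variant T 19.5%; Variant G is higher overall.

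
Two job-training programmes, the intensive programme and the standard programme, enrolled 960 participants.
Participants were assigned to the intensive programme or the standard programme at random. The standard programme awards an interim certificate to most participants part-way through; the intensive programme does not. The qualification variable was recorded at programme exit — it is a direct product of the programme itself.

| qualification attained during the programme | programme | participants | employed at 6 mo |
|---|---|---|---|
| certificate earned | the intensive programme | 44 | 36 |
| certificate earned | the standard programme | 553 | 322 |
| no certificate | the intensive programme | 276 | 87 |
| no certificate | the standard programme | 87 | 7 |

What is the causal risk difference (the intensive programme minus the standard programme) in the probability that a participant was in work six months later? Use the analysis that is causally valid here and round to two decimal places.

Within every qualification attained during the programme level the intensive programme has the higher rate, yet pooled the standard programme does — Simpson's reversal.
The distribution of qualification attained during the programme is itself part of what the programme does — it is an intermediate outcome. Holding it fixed would remove that part of the effect; the total effect is the pooled difference.
The causal difference is the pooled difference: 0.384 − 0.514 = -0.130.

-0.13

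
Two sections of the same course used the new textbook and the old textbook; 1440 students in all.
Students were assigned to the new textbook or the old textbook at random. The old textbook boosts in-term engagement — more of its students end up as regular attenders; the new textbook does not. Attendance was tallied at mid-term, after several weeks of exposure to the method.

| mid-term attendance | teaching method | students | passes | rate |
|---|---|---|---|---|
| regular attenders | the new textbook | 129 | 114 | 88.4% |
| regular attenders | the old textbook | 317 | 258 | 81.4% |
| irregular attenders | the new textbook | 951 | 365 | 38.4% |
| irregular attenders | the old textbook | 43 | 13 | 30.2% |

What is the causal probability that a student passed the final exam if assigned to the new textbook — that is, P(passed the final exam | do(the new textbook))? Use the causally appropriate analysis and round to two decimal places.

The mid-term attendance-specific comparison favours the new textbook throughout, but the pooled figures favour the old textbook. The question is whether to condition on mid-term attendance.
Mid-term attendance is recorded after the teaching method and is itself shifted by it — it sits on the causal path from teaching method to outcome. Conditioning on a mediator would strip out part of the effect we want; the pooled comparison gives the total causal effect.
So P(outcome | do(the new textbook)) is just the pooled rate for the new textbook: 479/1080 = 0.444.

0.44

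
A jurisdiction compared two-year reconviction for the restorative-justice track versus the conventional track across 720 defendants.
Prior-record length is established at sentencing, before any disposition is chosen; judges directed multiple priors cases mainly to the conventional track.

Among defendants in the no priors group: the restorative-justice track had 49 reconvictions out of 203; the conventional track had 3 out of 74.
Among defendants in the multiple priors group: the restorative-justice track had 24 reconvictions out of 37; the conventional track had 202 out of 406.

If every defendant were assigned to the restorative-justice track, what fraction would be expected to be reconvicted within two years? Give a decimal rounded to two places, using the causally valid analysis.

the conventional track is lower inside every prior-record length stratum but the restorative-justice track is lower in aggregate. Whether to stratify depends on how prior-record length relates to the disposition.
Since prior-record length is a pre-existing factor (not a product of the disposition) and it affects the outcome on its own, it is a confounder. The stratified rates, not the pooled rate, identify the causal effect.
Standardising the restorative-justice track to the population prior-record length mix: 0.385·49/203 + 0.615·24/37 = 0.492.

0.49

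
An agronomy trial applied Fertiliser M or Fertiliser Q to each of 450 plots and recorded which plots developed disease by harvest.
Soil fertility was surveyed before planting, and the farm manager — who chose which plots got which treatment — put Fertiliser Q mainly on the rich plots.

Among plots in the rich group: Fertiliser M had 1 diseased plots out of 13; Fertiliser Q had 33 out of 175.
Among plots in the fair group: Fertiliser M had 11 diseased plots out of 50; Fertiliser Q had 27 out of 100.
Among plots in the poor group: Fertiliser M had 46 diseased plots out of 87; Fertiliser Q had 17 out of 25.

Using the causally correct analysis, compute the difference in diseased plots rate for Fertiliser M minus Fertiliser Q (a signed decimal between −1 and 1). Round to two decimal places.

-0.10

Within every soil fertility level Fertiliser M has the lower rate, yet pooled Fertiliser Q does — Simpson's reversal.
Since soil fertility is a pre-existing factor (not a product of the fertiliser) and it affects the outcome on its own, it is a confounder. The stratified rates, not the pooled rate, identify the causal effect.
Adjusting over the population distribution of soil fertility: 0.418·(0.077−0.189) + 0.333·(0.220−0.270) + 0.249·(0.529−0.680) = -0.101.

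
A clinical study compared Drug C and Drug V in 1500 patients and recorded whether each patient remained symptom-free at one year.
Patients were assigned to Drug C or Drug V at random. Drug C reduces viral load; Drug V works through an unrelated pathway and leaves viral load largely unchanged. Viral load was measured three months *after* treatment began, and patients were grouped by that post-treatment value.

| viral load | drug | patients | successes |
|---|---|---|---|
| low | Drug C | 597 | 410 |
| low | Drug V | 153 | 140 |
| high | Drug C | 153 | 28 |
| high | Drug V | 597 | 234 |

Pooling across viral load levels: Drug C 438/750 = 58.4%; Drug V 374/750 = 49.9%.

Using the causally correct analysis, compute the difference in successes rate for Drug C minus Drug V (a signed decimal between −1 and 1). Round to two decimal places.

+0.09

The viral load-specific comparison favours Drug V throughout, but the pooled figures favour Drug C. The question is whether to condition on viral load.
Viral load here is a post-treatment variable shaped by the drug; conditioning on it would introduce bias rather than remove it. The overall comparison is the causal one.
The causal difference is the pooled difference: 0.584 − 0.499 = +0.085.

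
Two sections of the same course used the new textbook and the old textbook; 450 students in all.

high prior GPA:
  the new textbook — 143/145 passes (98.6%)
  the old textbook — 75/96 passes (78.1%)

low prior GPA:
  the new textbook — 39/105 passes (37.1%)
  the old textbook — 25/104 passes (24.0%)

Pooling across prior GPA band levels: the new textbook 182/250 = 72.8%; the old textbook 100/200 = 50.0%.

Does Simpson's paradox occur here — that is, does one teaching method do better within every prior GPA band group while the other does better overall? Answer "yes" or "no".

Within each prior GPA band level (high prior GPA 98.6% vs 78.1%; low prior GPA 37.1% vs 24.0%), the new textbook has the higher rate every time. Pooled: 72.8% vs 50.0% — the new textbook has the higher rate overall. They agree.

no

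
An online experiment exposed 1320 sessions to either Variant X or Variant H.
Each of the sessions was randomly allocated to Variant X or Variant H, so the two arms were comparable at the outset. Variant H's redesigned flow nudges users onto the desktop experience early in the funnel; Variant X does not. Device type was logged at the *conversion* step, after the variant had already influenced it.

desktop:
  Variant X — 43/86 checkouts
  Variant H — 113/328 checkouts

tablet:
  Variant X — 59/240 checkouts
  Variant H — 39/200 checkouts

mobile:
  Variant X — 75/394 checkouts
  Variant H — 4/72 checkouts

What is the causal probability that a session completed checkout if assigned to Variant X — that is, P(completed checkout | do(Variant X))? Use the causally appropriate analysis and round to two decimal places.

0.25

The distribution of device type is itself part of what the variant does — it is an intermediate outcome. Holding it fixed would remove that part of the effect; the total effect is the pooled difference.
So P(outcome | do(Variant X)) is just the pooled rate for Variant X: 177/720 = 0.246.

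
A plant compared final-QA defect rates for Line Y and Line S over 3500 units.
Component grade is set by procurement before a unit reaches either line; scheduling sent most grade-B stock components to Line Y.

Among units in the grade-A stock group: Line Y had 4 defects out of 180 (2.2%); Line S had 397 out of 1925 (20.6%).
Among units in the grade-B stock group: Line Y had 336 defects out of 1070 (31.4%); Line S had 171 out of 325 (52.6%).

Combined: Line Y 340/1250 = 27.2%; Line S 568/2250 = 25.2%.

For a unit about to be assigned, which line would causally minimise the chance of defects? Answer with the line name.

Line Y

Line Y is lower inside every component grade stratum but Line S is lower in aggregate. Whether to stratify depends on how component grade relates to the line.
Here component grade is a common cause — it drives both which line a case falls under and the outcome. The crude comparison mixes populations; the stratum-specific rates are the causally relevant ones.
Within each level — grade-A stock: 2.2% vs 20.6%; grade-B stock: 31.4% vs 52.6% — Line Y is lower every time.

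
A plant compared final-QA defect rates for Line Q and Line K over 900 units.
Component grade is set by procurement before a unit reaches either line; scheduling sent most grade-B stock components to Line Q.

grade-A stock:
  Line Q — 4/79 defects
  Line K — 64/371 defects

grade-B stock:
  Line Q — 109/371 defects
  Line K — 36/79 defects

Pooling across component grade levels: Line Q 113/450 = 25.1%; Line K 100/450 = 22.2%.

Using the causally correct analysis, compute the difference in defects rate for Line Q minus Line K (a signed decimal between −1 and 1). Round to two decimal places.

-0.14

Here component grade is a common cause — it drives both which line a case falls under and the outcome. The crude comparison mixes populations; the stratum-specific rates are the causally relevant ones.
Adjusting over the population distribution of component grade: 0.500·(0.051−0.173) + 0.500·(0.294−0.456) = -0.142.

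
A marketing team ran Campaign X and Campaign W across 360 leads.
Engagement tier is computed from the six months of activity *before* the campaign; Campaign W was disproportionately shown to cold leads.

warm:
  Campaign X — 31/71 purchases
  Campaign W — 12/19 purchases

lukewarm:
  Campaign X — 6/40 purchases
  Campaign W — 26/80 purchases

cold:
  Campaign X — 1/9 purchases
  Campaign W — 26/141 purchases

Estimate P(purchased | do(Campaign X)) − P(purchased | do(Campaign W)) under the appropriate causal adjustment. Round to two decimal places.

-0.14

The engagement tier-specific comparison favours Campaign W throughout, but the pooled figures favour Campaign X. The question is whether to condition on engagement tier.
Here engagement tier is a common cause — it drives both which campaign a case falls under and the outcome. The crude comparison mixes populations; the stratum-specific rates are the causally relevant ones.
Adjusting over the population distribution of engagement tier: 0.250·(0.437−0.632) + 0.333·(0.150−0.325) + 0.417·(0.111−0.184) = -0.138.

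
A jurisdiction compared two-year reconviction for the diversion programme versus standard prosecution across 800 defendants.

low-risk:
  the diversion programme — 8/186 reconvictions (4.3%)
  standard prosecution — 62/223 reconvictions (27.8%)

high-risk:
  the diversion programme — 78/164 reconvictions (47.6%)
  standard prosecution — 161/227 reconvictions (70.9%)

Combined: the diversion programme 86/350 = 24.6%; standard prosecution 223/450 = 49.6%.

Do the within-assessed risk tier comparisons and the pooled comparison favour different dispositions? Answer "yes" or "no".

no

Within each assessed risk tier level (low-risk 4.3% vs 27.8%; high-risk 47.6% vs 70.9%), the diversion programme has the lower rate every time. Pooled: 24.6% vs 49.6% — the diversion programme has the lower rate overall. They agree.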